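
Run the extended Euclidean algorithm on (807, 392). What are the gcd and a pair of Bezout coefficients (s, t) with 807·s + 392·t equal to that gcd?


Euclidean algorithm on (807, 392) — divide until remainder is 0:
  807 = 2 · 392 + 23
  392 = 17 · 23 + 1
  23 = 23 · 1 + 0
gcd(807, 392) = 1.
Track Bezout coefficients alongside the remainders: start with r₀ = 807 = a·1 + b·0 (s = 1, t = 0) and r₁ = 392 = a·0 + b·1 (s = 0, t = 1); each new remainder r_{k+1} = r_{k-1} − q_k·r_k inherits s_{k+1} = s_{k-1} − q_k·s_k, t_{k+1} = t_{k-1} − q_k·t_k, so r_k = a·s_k + b·t_k at every step:
  q = 2: r = 23, s = 1 − 2·0 = 1, t = 0 − 2·1 = -2  (check: 807·1 + 392·(-2) = 23)
  q = 17: r = 1, s = 0 − 17·1 = -17, t = 1 − 17·(-2) = 35  (check: 807·(-17) + 392·35 = 1)
The row with r = 1 (the gcd) gives the Bezout coefficients s = -17, t = 35.
Result: 807 · (-17) + 392 · (35) = 1.

gcd(807, 392) = 1; s = -17, t = 35 (check: 807·(-17) + 392·35 = 1).


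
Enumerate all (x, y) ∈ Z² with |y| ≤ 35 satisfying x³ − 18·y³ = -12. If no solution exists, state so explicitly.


The equation is x³ - 18y³ = -12. For fixed y, x³ = 18·y³ − 12, so a solution requires the RHS to be a perfect cube.
Strategy: iterate y from -35 to 35, compute RHS = 18·y³ − 12, and check whether it is a (positive or negative) perfect cube.
Check small values of y:
  y = 0: RHS = -12 is not a perfect cube.
  y = 1: RHS = 6 is not a perfect cube.
  y = -1: RHS = -30 is not a perfect cube.
  y = 2: RHS = 132 is not a perfect cube.
  y = -2: RHS = -156 is not a perfect cube.
  y = 3: RHS = 474 is not a perfect cube.
  y = -3: RHS = -498 is not a perfect cube.
Continuing the search up to |y| = 35 finds no solutions either.
No (x, y) in the scanned range satisfies the equation.

No integer solutions with |y| ≤ 35.


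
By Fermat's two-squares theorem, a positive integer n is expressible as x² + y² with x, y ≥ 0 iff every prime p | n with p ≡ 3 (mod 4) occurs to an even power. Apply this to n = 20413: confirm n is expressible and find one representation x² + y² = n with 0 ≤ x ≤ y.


Step 1: Factor n = 20413 = 137 · 149.
Step 2: Check the mod-4 condition on each prime factor: 137 ≡ 1 (mod 4), exponent 1; 149 ≡ 1 (mod 4), exponent 1.
All primes ≡ 3 (mod 4) appear to even exponent (or don't appear), so by the two-squares theorem n IS expressible as a sum of two squares.
Step 3: Build a representation. Here n = 137 · 149 is a product of primes ≡ 1 (mod 4). Each prime p ≡ 1 (mod 4) is itself a sum of two squares; find a² by testing p − a² for a perfect square:
  137: 137 − 1² = 136, 137 − 2² = 133, 137 − 3² = 128, 137 − 4² = 121 = 11² ⇒ 137 = 4² + 11².
  149: 149 − 1² = 148, 149 − 2² = 145, 149 − 3² = 140, 149 − 4² = 133, 149 − 5² = 124, 149 − 6² = 113, 149 − 7² = 100 = 10² ⇒ 149 = 7² + 10².
  Combine using the Brahmagupta–Fibonacci identity (a² + b²)(c² + d²) = (ac − bd)² + (ad + bc)² = (ac + bd)² + (ad − bc)²:
  137 · 149 = 20413: from (4² + 11²)(7² + 10²), take (4·7 − 11·10, 4·10 + 11·7) = (28 − 110, 40 + 77) = (-82, 117); dropping signs (only squares matter) gives (82, 117); check 82² + 117² = 6724 + 13689 = 20413 ✓.
Step 4: Order so x ≤ y and verify: 82² + 117² = 6724 + 13689 = 20413 = n. ✓

n = 20413 = 82² + 117² (one valid representation with x ≤ y).


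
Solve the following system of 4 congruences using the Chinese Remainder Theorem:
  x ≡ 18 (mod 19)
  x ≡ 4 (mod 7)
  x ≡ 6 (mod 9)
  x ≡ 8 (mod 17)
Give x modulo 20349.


Product of moduli M = 19 · 7 · 9 · 17 = 20349.
Merge one congruence at a time:
  Start: x ≡ 18 (mod 19).
  Combine with x ≡ 4 (mod 7); new modulus lcm = 133.
    Write x = 18 + 19·t and substitute into x ≡ 4 (mod 7): 19·t ≡ 4 − 18 = -14 (mod 7).
    Reduce coefficients mod 7: 5·t ≡ 0 (mod 7).
    The inverse of 5 mod 7 is 3 (since 5·3 = 15 = 2·7 + 1), so t ≡ 3·0 = 0 ≡ 0 (mod 7).
    Then x = 18 + 19·0 = 18, valid modulo lcm(19, 7) = 133: x ≡ 18 (mod 133).
  Combine with x ≡ 6 (mod 9); new modulus lcm = 1197.
    Write x = 18 + 133·t and substitute into x ≡ 6 (mod 9): 133·t ≡ 6 − 18 = -12 (mod 9).
    Reduce coefficients mod 9: 7·t ≡ 6 (mod 9).
    The inverse of 7 mod 9 is 4 (since 7·4 = 28 = 3·9 + 1), so t ≡ 4·6 = 24 ≡ 6 (mod 9).
    Then x = 18 + 133·6 = 816, valid modulo lcm(133, 9) = 1197: x ≡ 816 (mod 1197).
  Combine with x ≡ 8 (mod 17); new modulus lcm = 20349.
    Write x = 816 + 1197·t and substitute into x ≡ 8 (mod 17): 1197·t ≡ 8 − 816 = -808 (mod 17).
    Reduce coefficients mod 17: 7·t ≡ 8 (mod 17).
    The inverse of 7 mod 17 is 5 (since 7·5 = 35 = 2·17 + 1), so t ≡ 5·8 = 40 ≡ 6 (mod 17).
    Then x = 816 + 1197·6 = 7998, valid modulo lcm(1197, 17) = 20349: x ≡ 7998 (mod 20349).
Verify against each original: 7998 mod 19 = 18, 7998 mod 7 = 4, 7998 mod 9 = 6, 7998 mod 17 = 8.

x ≡ 7998 (mod 20349).


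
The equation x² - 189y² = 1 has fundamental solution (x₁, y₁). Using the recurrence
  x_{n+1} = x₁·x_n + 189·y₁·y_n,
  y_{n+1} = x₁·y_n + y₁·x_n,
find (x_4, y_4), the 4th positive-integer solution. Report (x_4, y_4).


Step 1: Find the fundamental solution (x₁, y₁) of x² - 189y² = 1.
  Expand √189 as a continued fraction. a₀ = ⌊√189⌋ = 13; iterate m_{k+1} = d_k·a_k − m_k, d_{k+1} = (189 − m_{k+1}²)/d_k, a_{k+1} = ⌊(a₀ + m_{k+1})/d_{k+1}⌋ (starting m₀ = 0, d₀ = 1), with convergents p_k = a_k·p_{k-1} + p_{k-2}, q_k = a_k·q_{k-1} + q_{k-2} (p₋₁ = 1, q₋₁ = 0):
  k = 0: a₀ = 13; p₀/q₀ = 13/1; p₀² − 189·q₀² = 169 − 189 = -20.
  k = 1: m = 13, d = 20, a = ⌊(13 + 13)/20⌋ = 1; p/q = (1·13 + 1)/(1·1 + 0) = 14/1; p² − 189·q² = 196 − 189 = 7.
  k = 2: m = 7, d = 7, a = ⌊(13 + 7)/7⌋ = 2; p/q = (2·14 + 13)/(2·1 + 1) = 41/3; p² − 189·q² = 1681 − 1701 = -20.
  k = 3: m = 7, d = 20, a = ⌊(13 + 7)/20⌋ = 1; p/q = (1·41 + 14)/(1·3 + 1) = 55/4; p² − 189·q² = 3025 − 3024 = 1.
  The first convergent with p² − 189·q² = 1 gives the fundamental solution (x₁, y₁) = (55, 4).
Step 2: Apply the recurrence (x_{n+1}, y_{n+1}) = (x₁x_n + 189y₁y_n, x₁y_n + y₁x_n) repeatedly.
  From (x_1, y_1) = (55, 4): x_2 = 55·55 + 189·4·4 = 6049; y_2 = 55·4 + 4·55 = 440.
  From (x_2, y_2) = (6049, 440): x_3 = 55·6049 + 189·4·440 = 665335; y_3 = 55·440 + 4·6049 = 48396.
  From (x_3, y_3) = (665335, 48396): x_4 = 55·665335 + 189·4·48396 = 73180801; y_4 = 55·48396 + 4·665335 = 5323120.
Step 3: Verify x_4² - 189·y_4² = 5355429635001601 - 5355429635001600 = 1 (should be 1). ✓

(x_1, y_1) = (55, 4); (x_4, y_4) = (73180801, 5323120).


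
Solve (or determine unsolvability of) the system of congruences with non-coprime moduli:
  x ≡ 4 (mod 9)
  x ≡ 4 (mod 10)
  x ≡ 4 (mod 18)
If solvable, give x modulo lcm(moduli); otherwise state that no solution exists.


Moduli 9, 10, 18 are not pairwise coprime, so CRT works modulo lcm(m_i) when all pairwise compatibility conditions hold.
Pairwise compatibility: gcd(m_i, m_j) must divide a_i - a_j for every pair.
Merge one congruence at a time:
  Start: x ≡ 4 (mod 9).
  Combine with x ≡ 4 (mod 10): gcd(9, 10) = 1; 4 - 4 = 0, which IS divisible by 1, so compatible.
    Write x = 4 + 9·t and substitute into x ≡ 4 (mod 10): 9·t ≡ 4 − 4 = 0 (mod 10).
    The inverse of 9 mod 10 is 9 (since 9·9 = 81 = 8·10 + 1), so t ≡ 9·0 = 0 ≡ 0 (mod 10).
    Then x = 4 + 9·0 = 4, valid modulo lcm(9, 10) = 90: x ≡ 4 (mod 90).
  Combine with x ≡ 4 (mod 18): gcd(90, 18) = 18; 4 - 4 = 0, which IS divisible by 18, so compatible.
    Write x = 4 + 90·t and substitute into x ≡ 4 (mod 18): 90·t ≡ 4 − 4 = 0 (mod 18).
    Divide the congruence (and modulus) by g = 18: 5·t ≡ 0 (mod 1).
    Modulo 1 every t works; take t = 0.
    Then x = 4 + 90·0 = 4, valid modulo lcm(90, 18) = 90: x ≡ 4 (mod 90).
Verify: 4 mod 9 = 4, 4 mod 10 = 4, 4 mod 18 = 4.

x ≡ 4 (mod 90).


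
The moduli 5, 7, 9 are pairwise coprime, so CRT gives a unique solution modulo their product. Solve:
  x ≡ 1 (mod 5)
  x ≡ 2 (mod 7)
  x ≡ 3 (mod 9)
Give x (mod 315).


Moduli 5, 7, 9 are pairwise coprime; by CRT there is a unique solution modulo M = 5 · 7 · 9 = 315.
Solve pairwise, accumulating the modulus:
  Start with x ≡ 1 (mod 5).
  Combine with x ≡ 2 (mod 7): since gcd(5, 7) = 1, we get a unique residue mod 35.
    Write x = 1 + 5·t and substitute into x ≡ 2 (mod 7): 5·t ≡ 2 − 1 = 1 (mod 7).
    The inverse of 5 mod 7 is 3 (since 5·3 = 15 = 2·7 + 1), so t ≡ 3·1 = 3 ≡ 3 (mod 7).
    Then x = 1 + 5·3 = 16, valid modulo lcm(5, 7) = 35: x ≡ 16 (mod 35).
  Combine with x ≡ 3 (mod 9): since gcd(35, 9) = 1, we get a unique residue mod 315.
    Write x = 16 + 35·t and substitute into x ≡ 3 (mod 9): 35·t ≡ 3 − 16 = -13 (mod 9).
    Reduce coefficients mod 9: 8·t ≡ 5 (mod 9).
    The inverse of 8 mod 9 is 8 (since 8·8 = 64 = 7·9 + 1), so t ≡ 8·5 = 40 ≡ 4 (mod 9).
    Then x = 16 + 35·4 = 156, valid modulo lcm(35, 9) = 315: x ≡ 156 (mod 315).
Verify: 156 mod 5 = 1 ✓, 156 mod 7 = 2 ✓, 156 mod 9 = 3 ✓.

x ≡ 156 (mod 315).


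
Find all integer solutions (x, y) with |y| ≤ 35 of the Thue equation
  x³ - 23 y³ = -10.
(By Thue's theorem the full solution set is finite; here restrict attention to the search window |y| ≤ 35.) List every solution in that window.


The equation is x³ - 23y³ = -10. For fixed y, x³ = 23·y³ − 10, so a solution requires the RHS to be a perfect cube.
Strategy: iterate y from -35 to 35, compute RHS = 23·y³ − 10, and check whether it is a (positive or negative) perfect cube.
Check small values of y:
  y = 0: RHS = -10 is not a perfect cube.
  y = 1: RHS = 13 is not a perfect cube.
  y = -1: RHS = -33 is not a perfect cube.
  y = 2: RHS = 174 is not a perfect cube.
  y = -2: RHS = -194 is not a perfect cube.
  y = 3: RHS = 611 is not a perfect cube.
  y = -3: RHS = -631 is not a perfect cube.
Continuing the search up to |y| = 35 finds no solutions either.
No (x, y) in the scanned range satisfies the equation.

No integer solutions with |y| ≤ 35.


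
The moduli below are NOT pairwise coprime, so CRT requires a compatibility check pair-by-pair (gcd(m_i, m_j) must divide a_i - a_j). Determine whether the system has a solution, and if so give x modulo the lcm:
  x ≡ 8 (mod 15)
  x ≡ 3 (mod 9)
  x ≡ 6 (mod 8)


Moduli 15, 9, 8 are not pairwise coprime, so CRT works modulo lcm(m_i) when all pairwise compatibility conditions hold.
Pairwise compatibility: gcd(m_i, m_j) must divide a_i - a_j for every pair.
Merge one congruence at a time:
  Start: x ≡ 8 (mod 15).
  Combine with x ≡ 3 (mod 9): gcd(15, 9) = 3, and 3 - 8 = -5 is NOT divisible by 3.
    ⇒ system is inconsistent (no integer solution).

No solution (the system is inconsistent).


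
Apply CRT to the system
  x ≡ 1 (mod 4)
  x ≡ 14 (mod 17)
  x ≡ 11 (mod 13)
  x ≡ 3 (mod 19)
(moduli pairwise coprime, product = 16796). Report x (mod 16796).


Product of moduli M = 4 · 17 · 13 · 19 = 16796.
Merge one congruence at a time:
  Start: x ≡ 1 (mod 4).
  Combine with x ≡ 14 (mod 17); new modulus lcm = 68.
    Write x = 1 + 4·t and substitute into x ≡ 14 (mod 17): 4·t ≡ 14 − 1 = 13 (mod 17).
    The inverse of 4 mod 17 is 13 (since 4·13 = 52 = 3·17 + 1), so t ≡ 13·13 = 169 ≡ 16 (mod 17).
    Then x = 1 + 4·16 = 65, valid modulo lcm(4, 17) = 68: x ≡ 65 (mod 68).
  Combine with x ≡ 11 (mod 13); new modulus lcm = 884.
    Write x = 65 + 68·t and substitute into x ≡ 11 (mod 13): 68·t ≡ 11 − 65 = -54 (mod 13).
    Reduce coefficients mod 13: 3·t ≡ 11 (mod 13).
    The inverse of 3 mod 13 is 9 (since 3·9 = 27 = 2·13 + 1), so t ≡ 9·11 = 99 ≡ 8 (mod 13).
    Then x = 65 + 68·8 = 609, valid modulo lcm(68, 13) = 884: x ≡ 609 (mod 884).
  Combine with x ≡ 3 (mod 19); new modulus lcm = 16796.
    Write x = 609 + 884·t and substitute into x ≡ 3 (mod 19): 884·t ≡ 3 − 609 = -606 (mod 19).
    Reduce coefficients mod 19: 10·t ≡ 2 (mod 19).
    The inverse of 10 mod 19 is 2 (since 10·2 = 20 = 1·19 + 1), so t ≡ 2·2 = 4 ≡ 4 (mod 19).
    Then x = 609 + 884·4 = 4145, valid modulo lcm(884, 19) = 16796: x ≡ 4145 (mod 16796).
Verify against each original: 4145 mod 4 = 1, 4145 mod 17 = 14, 4145 mod 13 = 11, 4145 mod 19 = 3.

x ≡ 4145 (mod 16796).


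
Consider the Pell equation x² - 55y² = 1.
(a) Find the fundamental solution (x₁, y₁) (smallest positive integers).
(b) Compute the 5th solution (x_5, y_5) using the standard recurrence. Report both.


Step 1: Find the fundamental solution (x₁, y₁) of x² - 55y² = 1.
  Expand √55 as a continued fraction. a₀ = ⌊√55⌋ = 7; iterate m_{k+1} = d_k·a_k − m_k, d_{k+1} = (55 − m_{k+1}²)/d_k, a_{k+1} = ⌊(a₀ + m_{k+1})/d_{k+1}⌋ (starting m₀ = 0, d₀ = 1), with convergents p_k = a_k·p_{k-1} + p_{k-2}, q_k = a_k·q_{k-1} + q_{k-2} (p₋₁ = 1, q₋₁ = 0):
  k = 0: a₀ = 7; p₀/q₀ = 7/1; p₀² − 55·q₀² = 49 − 55 = -6.
  k = 1: m = 7, d = 6, a = ⌊(7 + 7)/6⌋ = 2; p/q = (2·7 + 1)/(2·1 + 0) = 15/2; p² − 55·q² = 225 − 220 = 5.
  k = 2: m = 5, d = 5, a = ⌊(7 + 5)/5⌋ = 2; p/q = (2·15 + 7)/(2·2 + 1) = 37/5; p² − 55·q² = 1369 − 1375 = -6.
  k = 3: m = 5, d = 6, a = ⌊(7 + 5)/6⌋ = 2; p/q = (2·37 + 15)/(2·5 + 2) = 89/12; p² − 55·q² = 7921 − 7920 = 1.
  The first convergent with p² − 55·q² = 1 gives the fundamental solution (x₁, y₁) = (89, 12).
Step 2: Apply the recurrence (x_{n+1}, y_{n+1}) = (x₁x_n + 55y₁y_n, x₁y_n + y₁x_n) repeatedly.
  From (x_1, y_1) = (89, 12): x_2 = 89·89 + 55·12·12 = 15841; y_2 = 89·12 + 12·89 = 2136.
  From (x_2, y_2) = (15841, 2136): x_3 = 89·15841 + 55·12·2136 = 2819609; y_3 = 89·2136 + 12·15841 = 380196.
  From (x_3, y_3) = (2819609, 380196): x_4 = 89·2819609 + 55·12·380196 = 501874561; y_4 = 89·380196 + 12·2819609 = 67672752.
  From (x_4, y_4) = (501874561, 67672752): x_5 = 89·501874561 + 55·12·67672752 = 89330852249; y_5 = 89·67672752 + 12·501874561 = 12045369660.
Step 3: Verify x_5² - 55·y_5² = 7980001163532668358001 - 7980001163532668358000 = 1 (should be 1). ✓

(x_1, y_1) = (89, 12); (x_5, y_5) = (89330852249, 12045369660).


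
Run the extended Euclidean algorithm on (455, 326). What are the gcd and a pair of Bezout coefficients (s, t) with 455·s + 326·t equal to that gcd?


Euclidean algorithm on (455, 326) — divide until remainder is 0:
  455 = 1 · 326 + 129
  326 = 2 · 129 + 68
  129 = 1 · 68 + 61
  68 = 1 · 61 + 7
  61 = 8 · 7 + 5
  7 = 1 · 5 + 2
  5 = 2 · 2 + 1
  2 = 2 · 1 + 0
gcd(455, 326) = 1.
Track Bezout coefficients alongside the remainders: start with r₀ = 455 = a·1 + b·0 (s = 1, t = 0) and r₁ = 326 = a·0 + b·1 (s = 0, t = 1); each new remainder r_{k+1} = r_{k-1} − q_k·r_k inherits s_{k+1} = s_{k-1} − q_k·s_k, t_{k+1} = t_{k-1} − q_k·t_k, so r_k = a·s_k + b·t_k at every step:
  q = 1: r = 129, s = 1 − 1·0 = 1, t = 0 − 1·1 = -1  (check: 455·1 + 326·(-1) = 129)
  q = 2: r = 68, s = 0 − 2·1 = -2, t = 1 − 2·(-1) = 3  (check: 455·(-2) + 326·3 = 68)
  q = 1: r = 61, s = 1 − 1·(-2) = 3, t = -1 − 1·3 = -4  (check: 455·3 + 326·(-4) = 61)
  q = 1: r = 7, s = -2 − 1·3 = -5, t = 3 − 1·(-4) = 7  (check: 455·(-5) + 326·7 = 7)
  q = 8: r = 5, s = 3 − 8·(-5) = 43, t = -4 − 8·7 = -60  (check: 455·43 + 326·(-60) = 5)
  q = 1: r = 2, s = -5 − 1·43 = -48, t = 7 − 1·(-60) = 67  (check: 455·(-48) + 326·67 = 2)
  q = 2: r = 1, s = 43 − 2·(-48) = 139, t = -60 − 2·67 = -194  (check: 455·139 + 326·(-194) = 1)
The row with r = 1 (the gcd) gives the Bezout coefficients s = 139, t = -194.
Result: 455 · (139) + 326 · (-194) = 1.

gcd(455, 326) = 1; s = 139, t = -194 (check: 455·139 + 326·(-194) = 1).


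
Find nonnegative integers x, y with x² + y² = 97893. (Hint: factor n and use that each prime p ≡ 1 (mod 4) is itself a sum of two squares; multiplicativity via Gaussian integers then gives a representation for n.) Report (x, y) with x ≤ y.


Step 1: Factor n = 97893 = 3^2 · 73 · 149.
Step 2: Check the mod-4 condition on each prime factor: 3 ≡ 3 (mod 4), exponent 2 (must be even); 73 ≡ 1 (mod 4), exponent 1; 149 ≡ 1 (mod 4), exponent 1.
All primes ≡ 3 (mod 4) appear to even exponent (or don't appear), so by the two-squares theorem n IS expressible as a sum of two squares.
Step 3: Build a representation. Group n = k² · m with k = 3 and m = 73 · 149 = 10877 (a product of primes ≡ 1 (mod 4)); a representation of m scales to one of n via (k·x)² + (k·y)² = k²(x² + y²). Each prime p ≡ 1 (mod 4) is itself a sum of two squares; find a² by testing p − a² for a perfect square:
  73: 73 − 1² = 72, 73 − 2² = 69, 73 − 3² = 64 = 8² ⇒ 73 = 3² + 8².
  149: 149 − 1² = 148, 149 − 2² = 145, 149 − 3² = 140, 149 − 4² = 133, 149 − 5² = 124, 149 − 6² = 113, 149 − 7² = 100 = 10² ⇒ 149 = 7² + 10².
  Combine using the Brahmagupta–Fibonacci identity (a² + b²)(c² + d²) = (ac − bd)² + (ad + bc)² = (ac + bd)² + (ad − bc)²:
  73 · 149 = 10877: from (3² + 8²)(7² + 10²), take (3·7 − 8·10, 3·10 + 8·7) = (21 − 80, 30 + 56) = (-59, 86); dropping signs (only squares matter) gives (59, 86); check 59² + 86² = 3481 + 7396 = 10877 ✓.
  Scale by k = 3: (3·59, 3·86) = (177, 258).
Step 4: Order so x ≤ y and verify: 177² + 258² = 31329 + 66564 = 97893 = n. ✓

n = 97893 = 177² + 258² (one valid representation with x ≤ y).


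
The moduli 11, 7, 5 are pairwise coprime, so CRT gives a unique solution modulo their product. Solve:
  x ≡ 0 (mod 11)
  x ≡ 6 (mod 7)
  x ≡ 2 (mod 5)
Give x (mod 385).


Moduli 11, 7, 5 are pairwise coprime; by CRT there is a unique solution modulo M = 11 · 7 · 5 = 385.
Solve pairwise, accumulating the modulus:
  Start with x ≡ 0 (mod 11).
  Combine with x ≡ 6 (mod 7): since gcd(11, 7) = 1, we get a unique residue mod 77.
    Write x = 0 + 11·t and substitute into x ≡ 6 (mod 7): 11·t ≡ 6 − 0 = 6 (mod 7).
    Reduce coefficients mod 7: 4·t ≡ 6 (mod 7).
    The inverse of 4 mod 7 is 2 (since 4·2 = 8 = 1·7 + 1), so t ≡ 2·6 = 12 ≡ 5 (mod 7).
    Then x = 0 + 11·5 = 55, valid modulo lcm(11, 7) = 77: x ≡ 55 (mod 77).
  Combine with x ≡ 2 (mod 5): since gcd(77, 5) = 1, we get a unique residue mod 385.
    Write x = 55 + 77·t and substitute into x ≡ 2 (mod 5): 77·t ≡ 2 − 55 = -53 (mod 5).
    Reduce coefficients mod 5: 2·t ≡ 2 (mod 5).
    The inverse of 2 mod 5 is 3 (since 2·3 = 6 = 1·5 + 1), so t ≡ 3·2 = 6 ≡ 1 (mod 5).
    Then x = 55 + 77·1 = 132, valid modulo lcm(77, 5) = 385: x ≡ 132 (mod 385).
Verify: 132 mod 11 = 0 ✓, 132 mod 7 = 6 ✓, 132 mod 5 = 2 ✓.

x ≡ 132 (mod 385).


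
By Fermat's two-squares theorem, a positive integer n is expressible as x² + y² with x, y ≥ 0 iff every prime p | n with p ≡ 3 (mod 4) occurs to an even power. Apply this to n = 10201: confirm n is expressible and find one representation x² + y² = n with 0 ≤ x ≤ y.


Step 1: Factor n = 10201 = 101^2.
Step 2: Check the mod-4 condition on each prime factor: 101 ≡ 1 (mod 4), exponent 2.
All primes ≡ 3 (mod 4) appear to even exponent (or don't appear), so by the two-squares theorem n IS expressible as a sum of two squares.
Step 3: Build a representation. Here n = 101 · 101 is a product of primes ≡ 1 (mod 4). Each prime p ≡ 1 (mod 4) is itself a sum of two squares; find a² by testing p − a² for a perfect square:
  101: 101 − 1² = 100 = 10² ⇒ 101 = 1² + 10².
  Combine using the Brahmagupta–Fibonacci identity (a² + b²)(c² + d²) = (ac − bd)² + (ad + bc)² = (ac + bd)² + (ad − bc)²:
  101 · 101 = 10201: from (1² + 10²)(1² + 10²), take (1·1 − 10·10, 1·10 + 10·1) = (1 − 100, 10 + 10) = (-99, 20); dropping signs (only squares matter) gives (99, 20); check 99² + 20² = 9801 + 400 = 10201 ✓.
Step 4: Order so x ≤ y and verify: 20² + 99² = 400 + 9801 = 10201 = n. ✓

n = 10201 = 20² + 99² (one valid representation with x ≤ y).


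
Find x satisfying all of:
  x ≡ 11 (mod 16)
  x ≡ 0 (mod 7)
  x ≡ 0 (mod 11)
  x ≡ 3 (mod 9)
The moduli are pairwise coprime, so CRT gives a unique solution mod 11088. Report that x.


Product of moduli M = 16 · 7 · 11 · 9 = 11088.
Merge one congruence at a time:
  Start: x ≡ 11 (mod 16).
  Combine with x ≡ 0 (mod 7); new modulus lcm = 112.
    Write x = 11 + 16·t and substitute into x ≡ 0 (mod 7): 16·t ≡ 0 − 11 = -11 (mod 7).
    Reduce coefficients mod 7: 2·t ≡ 3 (mod 7).
    The inverse of 2 mod 7 is 4 (since 2·4 = 8 = 1·7 + 1), so t ≡ 4·3 = 12 ≡ 5 (mod 7).
    Then x = 11 + 16·5 = 91, valid modulo lcm(16, 7) = 112: x ≡ 91 (mod 112).
  Combine with x ≡ 0 (mod 11); new modulus lcm = 1232.
    Write x = 91 + 112·t and substitute into x ≡ 0 (mod 11): 112·t ≡ 0 − 91 = -91 (mod 11).
    Reduce coefficients mod 11: 2·t ≡ 8 (mod 11).
    The inverse of 2 mod 11 is 6 (since 2·6 = 12 = 1·11 + 1), so t ≡ 6·8 = 48 ≡ 4 (mod 11).
    Then x = 91 + 112·4 = 539, valid modulo lcm(112, 11) = 1232: x ≡ 539 (mod 1232).
  Combine with x ≡ 3 (mod 9); new modulus lcm = 11088.
    Write x = 539 + 1232·t and substitute into x ≡ 3 (mod 9): 1232·t ≡ 3 − 539 = -536 (mod 9).
    Reduce coefficients mod 9: 8·t ≡ 4 (mod 9).
    The inverse of 8 mod 9 is 8 (since 8·8 = 64 = 7·9 + 1), so t ≡ 8·4 = 32 ≡ 5 (mod 9).
    Then x = 539 + 1232·5 = 6699, valid modulo lcm(1232, 9) = 11088: x ≡ 6699 (mod 11088).
Verify against each original: 6699 mod 16 = 11, 6699 mod 7 = 0, 6699 mod 11 = 0, 6699 mod 9 = 3.

x ≡ 6699 (mod 11088).


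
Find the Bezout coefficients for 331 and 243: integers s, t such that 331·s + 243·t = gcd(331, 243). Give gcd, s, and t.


Euclidean algorithm on (331, 243) — divide until remainder is 0:
  331 = 1 · 243 + 88
  243 = 2 · 88 + 67
  88 = 1 · 67 + 21
  67 = 3 · 21 + 4
  21 = 5 · 4 + 1
  4 = 4 · 1 + 0
gcd(331, 243) = 1.
Track Bezout coefficients alongside the remainders: start with r₀ = 331 = a·1 + b·0 (s = 1, t = 0) and r₁ = 243 = a·0 + b·1 (s = 0, t = 1); each new remainder r_{k+1} = r_{k-1} − q_k·r_k inherits s_{k+1} = s_{k-1} − q_k·s_k, t_{k+1} = t_{k-1} − q_k·t_k, so r_k = a·s_k + b·t_k at every step:
  q = 1: r = 88, s = 1 − 1·0 = 1, t = 0 − 1·1 = -1  (check: 331·1 + 243·(-1) = 88)
  q = 2: r = 67, s = 0 − 2·1 = -2, t = 1 − 2·(-1) = 3  (check: 331·(-2) + 243·3 = 67)
  q = 1: r = 21, s = 1 − 1·(-2) = 3, t = -1 − 1·3 = -4  (check: 331·3 + 243·(-4) = 21)
  q = 3: r = 4, s = -2 − 3·3 = -11, t = 3 − 3·(-4) = 15  (check: 331·(-11) + 243·15 = 4)
  q = 5: r = 1, s = 3 − 5·(-11) = 58, t = -4 − 5·15 = -79  (check: 331·58 + 243·(-79) = 1)
The row with r = 1 (the gcd) gives the Bezout coefficients s = 58, t = -79.
Result: 331 · (58) + 243 · (-79) = 1.

gcd(331, 243) = 1; s = 58, t = -79 (check: 331·58 + 243·(-79) = 1).


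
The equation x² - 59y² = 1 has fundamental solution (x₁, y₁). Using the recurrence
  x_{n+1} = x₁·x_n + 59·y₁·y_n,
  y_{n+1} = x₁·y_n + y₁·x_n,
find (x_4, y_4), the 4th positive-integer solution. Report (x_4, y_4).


Step 1: Find the fundamental solution (x₁, y₁) of x² - 59y² = 1.
  Expand √59 as a continued fraction. a₀ = ⌊√59⌋ = 7; iterate m_{k+1} = d_k·a_k − m_k, d_{k+1} = (59 − m_{k+1}²)/d_k, a_{k+1} = ⌊(a₀ + m_{k+1})/d_{k+1}⌋ (starting m₀ = 0, d₀ = 1), with convergents p_k = a_k·p_{k-1} + p_{k-2}, q_k = a_k·q_{k-1} + q_{k-2} (p₋₁ = 1, q₋₁ = 0):
  k = 0: a₀ = 7; p₀/q₀ = 7/1; p₀² − 59·q₀² = 49 − 59 = -10.
  k = 1: m = 7, d = 10, a = ⌊(7 + 7)/10⌋ = 1; p/q = (1·7 + 1)/(1·1 + 0) = 8/1; p² − 59·q² = 64 − 59 = 5.
  k = 2: m = 3, d = 5, a = ⌊(7 + 3)/5⌋ = 2; p/q = (2·8 + 7)/(2·1 + 1) = 23/3; p² − 59·q² = 529 − 531 = -2.
  k = 3: m = 7, d = 2, a = ⌊(7 + 7)/2⌋ = 7; p/q = (7·23 + 8)/(7·3 + 1) = 169/22; p² − 59·q² = 28561 − 28556 = 5.
  k = 4: m = 7, d = 5, a = ⌊(7 + 7)/5⌋ = 2; p/q = (2·169 + 23)/(2·22 + 3) = 361/47; p² − 59·q² = 130321 − 130331 = -10.
  k = 5: m = 3, d = 10, a = ⌊(7 + 3)/10⌋ = 1; p/q = (1·361 + 169)/(1·47 + 22) = 530/69; p² − 59·q² = 280900 − 280899 = 1.
  The first convergent with p² − 59·q² = 1 gives the fundamental solution (x₁, y₁) = (530, 69).
Step 2: Apply the recurrence (x_{n+1}, y_{n+1}) = (x₁x_n + 59y₁y_n, x₁y_n + y₁x_n) repeatedly.
  From (x_1, y_1) = (530, 69): x_2 = 530·530 + 59·69·69 = 561799; y_2 = 530·69 + 69·530 = 73140.
  From (x_2, y_2) = (561799, 73140): x_3 = 530·561799 + 59·69·73140 = 595506410; y_3 = 530·73140 + 69·561799 = 77528331.
  From (x_3, y_3) = (595506410, 77528331): x_4 = 530·595506410 + 59·69·77528331 = 631236232801; y_4 = 530·77528331 + 69·595506410 = 82179957720.
Step 3: Verify x_4² - 59·y_4² = 398459181600798268305601 - 398459181600798268305600 = 1 (should be 1). ✓

(x_1, y_1) = (530, 69); (x_4, y_4) = (631236232801, 82179957720).


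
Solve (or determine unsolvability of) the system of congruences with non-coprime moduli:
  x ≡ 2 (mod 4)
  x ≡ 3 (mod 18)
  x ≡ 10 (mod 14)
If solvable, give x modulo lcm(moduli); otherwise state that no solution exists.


Moduli 4, 18, 14 are not pairwise coprime, so CRT works modulo lcm(m_i) when all pairwise compatibility conditions hold.
Pairwise compatibility: gcd(m_i, m_j) must divide a_i - a_j for every pair.
Merge one congruence at a time:
  Start: x ≡ 2 (mod 4).
  Combine with x ≡ 3 (mod 18): gcd(4, 18) = 2, and 3 - 2 = 1 is NOT divisible by 2.
    ⇒ system is inconsistent (no integer solution).

No solution (the system is inconsistent).


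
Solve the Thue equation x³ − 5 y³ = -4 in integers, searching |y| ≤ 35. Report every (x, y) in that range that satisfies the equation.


The equation is x³ - 5y³ = -4. For fixed y, x³ = 5·y³ − 4, so a solution requires the RHS to be a perfect cube.
Strategy: iterate y from -35 to 35, compute RHS = 5·y³ − 4, and check whether it is a (positive or negative) perfect cube.
Check small values of y:
  y = 0: RHS = -4 is not a perfect cube.
  y = 1: RHS = 1 = (1)³ ⇒ x = 1 works.
  y = -1: RHS = -9 is not a perfect cube.
  y = 2: RHS = 36 is not a perfect cube.
  y = -2: RHS = -44 is not a perfect cube.
  y = 3: RHS = 131 is not a perfect cube.
  y = -3: RHS = -139 is not a perfect cube.
Continuing the search up to |y| = 35 finds no further solutions beyond those listed.
Collected solutions: (1, 1).

Solutions (with |y| ≤ 35): (1, 1).


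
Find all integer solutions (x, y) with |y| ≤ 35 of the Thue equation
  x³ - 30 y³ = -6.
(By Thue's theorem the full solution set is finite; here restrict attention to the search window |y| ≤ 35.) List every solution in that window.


The equation is x³ - 30y³ = -6. For fixed y, x³ = 30·y³ − 6, so a solution requires the RHS to be a perfect cube.
Strategy: iterate y from -35 to 35, compute RHS = 30·y³ − 6, and check whether it is a (positive or negative) perfect cube.
Check small values of y:
  y = 0: RHS = -6 is not a perfect cube.
  y = 1: RHS = 24 is not a perfect cube.
  y = -1: RHS = -36 is not a perfect cube.
  y = 2: RHS = 234 is not a perfect cube.
  y = -2: RHS = -246 is not a perfect cube.
  y = 3: RHS = 804 is not a perfect cube.
  y = -3: RHS = -816 is not a perfect cube.
Continuing the search up to |y| = 35 finds no solutions either.
No (x, y) in the scanned range satisfies the equation.

No integer solutions with |y| ≤ 35.


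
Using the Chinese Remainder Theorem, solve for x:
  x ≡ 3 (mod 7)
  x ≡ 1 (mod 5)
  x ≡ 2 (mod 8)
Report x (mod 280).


Moduli 7, 5, 8 are pairwise coprime; by CRT there is a unique solution modulo M = 7 · 5 · 8 = 280.
Solve pairwise, accumulating the modulus:
  Start with x ≡ 3 (mod 7).
  Combine with x ≡ 1 (mod 5): since gcd(7, 5) = 1, we get a unique residue mod 35.
    Write x = 3 + 7·t and substitute into x ≡ 1 (mod 5): 7·t ≡ 1 − 3 = -2 (mod 5).
    Reduce coefficients mod 5: 2·t ≡ 3 (mod 5).
    The inverse of 2 mod 5 is 3 (since 2·3 = 6 = 1·5 + 1), so t ≡ 3·3 = 9 ≡ 4 (mod 5).
    Then x = 3 + 7·4 = 31, valid modulo lcm(7, 5) = 35: x ≡ 31 (mod 35).
  Combine with x ≡ 2 (mod 8): since gcd(35, 8) = 1, we get a unique residue mod 280.
    Write x = 31 + 35·t and substitute into x ≡ 2 (mod 8): 35·t ≡ 2 − 31 = -29 (mod 8).
    Reduce coefficients mod 8: 3·t ≡ 3 (mod 8).
    The inverse of 3 mod 8 is 3 (since 3·3 = 9 = 1·8 + 1), so t ≡ 3·3 = 9 ≡ 1 (mod 8).
    Then x = 31 + 35·1 = 66, valid modulo lcm(35, 8) = 280: x ≡ 66 (mod 280).
Verify: 66 mod 7 = 3 ✓, 66 mod 5 = 1 ✓, 66 mod 8 = 2 ✓.

x ≡ 66 (mod 280).


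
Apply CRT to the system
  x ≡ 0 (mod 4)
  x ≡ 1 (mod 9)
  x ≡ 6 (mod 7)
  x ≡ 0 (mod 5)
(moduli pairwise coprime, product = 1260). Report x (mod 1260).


Product of moduli M = 4 · 9 · 7 · 5 = 1260.
Merge one congruence at a time:
  Start: x ≡ 0 (mod 4).
  Combine with x ≡ 1 (mod 9); new modulus lcm = 36.
    Write x = 0 + 4·t and substitute into x ≡ 1 (mod 9): 4·t ≡ 1 − 0 = 1 (mod 9).
    The inverse of 4 mod 9 is 7 (since 4·7 = 28 = 3·9 + 1), so t ≡ 7·1 = 7 ≡ 7 (mod 9).
    Then x = 0 + 4·7 = 28, valid modulo lcm(4, 9) = 36: x ≡ 28 (mod 36).
  Combine with x ≡ 6 (mod 7); new modulus lcm = 252.
    Write x = 28 + 36·t and substitute into x ≡ 6 (mod 7): 36·t ≡ 6 − 28 = -22 (mod 7).
    Reduce coefficients mod 7: 1·t ≡ 6 (mod 7).
    So t ≡ 6 (mod 7).
    Then x = 28 + 36·6 = 244, valid modulo lcm(36, 7) = 252: x ≡ 244 (mod 252).
  Combine with x ≡ 0 (mod 5); new modulus lcm = 1260.
    Write x = 244 + 252·t and substitute into x ≡ 0 (mod 5): 252·t ≡ 0 − 244 = -244 (mod 5).
    Reduce coefficients mod 5: 2·t ≡ 1 (mod 5).
    The inverse of 2 mod 5 is 3 (since 2·3 = 6 = 1·5 + 1), so t ≡ 3·1 = 3 ≡ 3 (mod 5).
    Then x = 244 + 252·3 = 1000, valid modulo lcm(252, 5) = 1260: x ≡ 1000 (mod 1260).
Verify against each original: 1000 mod 4 = 0, 1000 mod 9 = 1, 1000 mod 7 = 6, 1000 mod 5 = 0.

x ≡ 1000 (mod 1260).


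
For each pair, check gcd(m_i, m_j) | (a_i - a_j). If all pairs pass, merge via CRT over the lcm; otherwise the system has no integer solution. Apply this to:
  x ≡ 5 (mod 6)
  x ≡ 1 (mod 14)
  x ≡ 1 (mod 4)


Moduli 6, 14, 4 are not pairwise coprime, so CRT works modulo lcm(m_i) when all pairwise compatibility conditions hold.
Pairwise compatibility: gcd(m_i, m_j) must divide a_i - a_j for every pair.
Merge one congruence at a time:
  Start: x ≡ 5 (mod 6).
  Combine with x ≡ 1 (mod 14): gcd(6, 14) = 2; 1 - 5 = -4, which IS divisible by 2, so compatible.
    Write x = 5 + 6·t and substitute into x ≡ 1 (mod 14): 6·t ≡ 1 − 5 = -4 (mod 14).
    Divide the congruence (and modulus) by g = 2: 3·t ≡ -2 (mod 7).
    Reduce coefficients mod 7: 3·t ≡ 5 (mod 7).
    The inverse of 3 mod 7 is 5 (since 3·5 = 15 = 2·7 + 1), so t ≡ 5·5 = 25 ≡ 4 (mod 7).
    Then x = 5 + 6·4 = 29, valid modulo lcm(6, 14) = 42: x ≡ 29 (mod 42).
  Combine with x ≡ 1 (mod 4): gcd(42, 4) = 2; 1 - 29 = -28, which IS divisible by 2, so compatible.
    Write x = 29 + 42·t and substitute into x ≡ 1 (mod 4): 42·t ≡ 1 − 29 = -28 (mod 4).
    Divide the congruence (and modulus) by g = 2: 21·t ≡ -14 (mod 2).
    Reduce coefficients mod 2: 1·t ≡ 0 (mod 2).
    So t ≡ 0 (mod 2).
    Then x = 29 + 42·0 = 29, valid modulo lcm(42, 4) = 84: x ≡ 29 (mod 84).
Verify: 29 mod 6 = 5, 29 mod 14 = 1, 29 mod 4 = 1.

x ≡ 29 (mod 84).


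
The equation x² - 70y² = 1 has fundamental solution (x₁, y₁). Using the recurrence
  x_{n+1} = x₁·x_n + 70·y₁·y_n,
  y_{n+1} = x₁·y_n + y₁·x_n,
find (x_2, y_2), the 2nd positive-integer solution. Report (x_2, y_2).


Step 1: Find the fundamental solution (x₁, y₁) of x² - 70y² = 1.
  Expand √70 as a continued fraction. a₀ = ⌊√70⌋ = 8; iterate m_{k+1} = d_k·a_k − m_k, d_{k+1} = (70 − m_{k+1}²)/d_k, a_{k+1} = ⌊(a₀ + m_{k+1})/d_{k+1}⌋ (starting m₀ = 0, d₀ = 1), with convergents p_k = a_k·p_{k-1} + p_{k-2}, q_k = a_k·q_{k-1} + q_{k-2} (p₋₁ = 1, q₋₁ = 0):
  k = 0: a₀ = 8; p₀/q₀ = 8/1; p₀² − 70·q₀² = 64 − 70 = -6.
  k = 1: m = 8, d = 6, a = ⌊(8 + 8)/6⌋ = 2; p/q = (2·8 + 1)/(2·1 + 0) = 17/2; p² − 70·q² = 289 − 280 = 9.
  k = 2: m = 4, d = 9, a = ⌊(8 + 4)/9⌋ = 1; p/q = (1·17 + 8)/(1·2 + 1) = 25/3; p² − 70·q² = 625 − 630 = -5.
  k = 3: m = 5, d = 5, a = ⌊(8 + 5)/5⌋ = 2; p/q = (2·25 + 17)/(2·3 + 2) = 67/8; p² − 70·q² = 4489 − 4480 = 9.
  k = 4: m = 5, d = 9, a = ⌊(8 + 5)/9⌋ = 1; p/q = (1·67 + 25)/(1·8 + 3) = 92/11; p² − 70·q² = 8464 − 8470 = -6.
  k = 5: m = 4, d = 6, a = ⌊(8 + 4)/6⌋ = 2; p/q = (2·92 + 67)/(2·11 + 8) = 251/30; p² − 70·q² = 63001 − 63000 = 1.
  The first convergent with p² − 70·q² = 1 gives the fundamental solution (x₁, y₁) = (251, 30).
Step 2: Apply the recurrence (x_{n+1}, y_{n+1}) = (x₁x_n + 70y₁y_n, x₁y_n + y₁x_n) repeatedly.
  From (x_1, y_1) = (251, 30): x_2 = 251·251 + 70·30·30 = 126001; y_2 = 251·30 + 30·251 = 15060.
Step 3: Verify x_2² - 70·y_2² = 15876252001 - 15876252000 = 1 (should be 1). ✓

(x_1, y_1) = (251, 30); (x_2, y_2) = (126001, 15060).


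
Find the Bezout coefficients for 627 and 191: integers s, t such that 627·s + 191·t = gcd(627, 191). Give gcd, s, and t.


Euclidean algorithm on (627, 191) — divide until remainder is 0:
  627 = 3 · 191 + 54
  191 = 3 · 54 + 29
  54 = 1 · 29 + 25
  29 = 1 · 25 + 4
  25 = 6 · 4 + 1
  4 = 4 · 1 + 0
gcd(627, 191) = 1.
Track Bezout coefficients alongside the remainders: start with r₀ = 627 = a·1 + b·0 (s = 1, t = 0) and r₁ = 191 = a·0 + b·1 (s = 0, t = 1); each new remainder r_{k+1} = r_{k-1} − q_k·r_k inherits s_{k+1} = s_{k-1} − q_k·s_k, t_{k+1} = t_{k-1} − q_k·t_k, so r_k = a·s_k + b·t_k at every step:
  q = 3: r = 54, s = 1 − 3·0 = 1, t = 0 − 3·1 = -3  (check: 627·1 + 191·(-3) = 54)
  q = 3: r = 29, s = 0 − 3·1 = -3, t = 1 − 3·(-3) = 10  (check: 627·(-3) + 191·10 = 29)
  q = 1: r = 25, s = 1 − 1·(-3) = 4, t = -3 − 1·10 = -13  (check: 627·4 + 191·(-13) = 25)
  q = 1: r = 4, s = -3 − 1·4 = -7, t = 10 − 1·(-13) = 23  (check: 627·(-7) + 191·23 = 4)
  q = 6: r = 1, s = 4 − 6·(-7) = 46, t = -13 − 6·23 = -151  (check: 627·46 + 191·(-151) = 1)
The row with r = 1 (the gcd) gives the Bezout coefficients s = 46, t = -151.
Result: 627 · (46) + 191 · (-151) = 1.

gcd(627, 191) = 1; s = 46, t = -151 (check: 627·46 + 191·(-151) = 1).


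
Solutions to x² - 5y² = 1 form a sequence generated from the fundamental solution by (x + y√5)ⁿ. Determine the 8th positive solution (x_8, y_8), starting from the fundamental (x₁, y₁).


Step 1: Find the fundamental solution (x₁, y₁) of x² - 5y² = 1.
  Expand √5 as a continued fraction. a₀ = ⌊√5⌋ = 2; iterate m_{k+1} = d_k·a_k − m_k, d_{k+1} = (5 − m_{k+1}²)/d_k, a_{k+1} = ⌊(a₀ + m_{k+1})/d_{k+1}⌋ (starting m₀ = 0, d₀ = 1), with convergents p_k = a_k·p_{k-1} + p_{k-2}, q_k = a_k·q_{k-1} + q_{k-2} (p₋₁ = 1, q₋₁ = 0):
  k = 0: a₀ = 2; p₀/q₀ = 2/1; p₀² − 5·q₀² = 4 − 5 = -1.
  k = 1: m = 2, d = 1, a = ⌊(2 + 2)/1⌋ = 4; p/q = (4·2 + 1)/(4·1 + 0) = 9/4; p² − 5·q² = 81 − 80 = 1.
  The first convergent with p² − 5·q² = 1 gives the fundamental solution (x₁, y₁) = (9, 4).
Step 2: Apply the recurrence (x_{n+1}, y_{n+1}) = (x₁x_n + 5y₁y_n, x₁y_n + y₁x_n) repeatedly.
  From (x_1, y_1) = (9, 4): x_2 = 9·9 + 5·4·4 = 161; y_2 = 9·4 + 4·9 = 72.
  From (x_2, y_2) = (161, 72): x_3 = 9·161 + 5·4·72 = 2889; y_3 = 9·72 + 4·161 = 1292.
  From (x_3, y_3) = (2889, 1292): x_4 = 9·2889 + 5·4·1292 = 51841; y_4 = 9·1292 + 4·2889 = 23184.
  From (x_4, y_4) = (51841, 23184): x_5 = 9·51841 + 5·4·23184 = 930249; y_5 = 9·23184 + 4·51841 = 416020.
  From (x_5, y_5) = (930249, 416020): x_6 = 9·930249 + 5·4·416020 = 16692641; y_6 = 9·416020 + 4·930249 = 7465176.
  From (x_6, y_6) = (16692641, 7465176): x_7 = 9·16692641 + 5·4·7465176 = 299537289; y_7 = 9·7465176 + 4·16692641 = 133957148.
  From (x_7, y_7) = (299537289, 133957148): x_8 = 9·299537289 + 5·4·133957148 = 5374978561; y_8 = 9·133957148 + 4·299537289 = 2403763488.
Step 3: Verify x_8² - 5·y_8² = 28890394531209630721 - 28890394531209630720 = 1 (should be 1). ✓

(x_1, y_1) = (9, 4); (x_8, y_8) = (5374978561, 2403763488).


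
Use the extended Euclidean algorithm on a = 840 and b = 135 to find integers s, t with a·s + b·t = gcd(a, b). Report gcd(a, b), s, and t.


Euclidean algorithm on (840, 135) — divide until remainder is 0:
  840 = 6 · 135 + 30
  135 = 4 · 30 + 15
  30 = 2 · 15 + 0
gcd(840, 135) = 15.
Track Bezout coefficients alongside the remainders: start with r₀ = 840 = a·1 + b·0 (s = 1, t = 0) and r₁ = 135 = a·0 + b·1 (s = 0, t = 1); each new remainder r_{k+1} = r_{k-1} − q_k·r_k inherits s_{k+1} = s_{k-1} − q_k·s_k, t_{k+1} = t_{k-1} − q_k·t_k, so r_k = a·s_k + b·t_k at every step:
  q = 6: r = 30, s = 1 − 6·0 = 1, t = 0 − 6·1 = -6  (check: 840·1 + 135·(-6) = 30)
  q = 4: r = 15, s = 0 − 4·1 = -4, t = 1 − 4·(-6) = 25  (check: 840·(-4) + 135·25 = 15)
The row with r = 15 (the gcd) gives the Bezout coefficients s = -4, t = 25.
Result: 840 · (-4) + 135 · (25) = 15.

gcd(840, 135) = 15; s = -4, t = 25 (check: 840·(-4) + 135·25 = 15).


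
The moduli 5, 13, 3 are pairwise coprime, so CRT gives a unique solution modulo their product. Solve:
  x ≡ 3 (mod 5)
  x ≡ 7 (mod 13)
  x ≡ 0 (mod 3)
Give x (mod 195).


Moduli 5, 13, 3 are pairwise coprime; by CRT there is a unique solution modulo M = 5 · 13 · 3 = 195.
Solve pairwise, accumulating the modulus:
  Start with x ≡ 3 (mod 5).
  Combine with x ≡ 7 (mod 13): since gcd(5, 13) = 1, we get a unique residue mod 65.
    Write x = 3 + 5·t and substitute into x ≡ 7 (mod 13): 5·t ≡ 7 − 3 = 4 (mod 13).
    The inverse of 5 mod 13 is 8 (since 5·8 = 40 = 3·13 + 1), so t ≡ 8·4 = 32 ≡ 6 (mod 13).
    Then x = 3 + 5·6 = 33, valid modulo lcm(5, 13) = 65: x ≡ 33 (mod 65).
  Combine with x ≡ 0 (mod 3): since gcd(65, 3) = 1, we get a unique residue mod 195.
    Write x = 33 + 65·t and substitute into x ≡ 0 (mod 3): 65·t ≡ 0 − 33 = -33 (mod 3).
    Reduce coefficients mod 3: 2·t ≡ 0 (mod 3).
    The inverse of 2 mod 3 is 2 (since 2·2 = 4 = 1·3 + 1), so t ≡ 2·0 = 0 ≡ 0 (mod 3).
    Then x = 33 + 65·0 = 33, valid modulo lcm(65, 3) = 195: x ≡ 33 (mod 195).
Verify: 33 mod 5 = 3 ✓, 33 mod 13 = 7 ✓, 33 mod 3 = 0 ✓.

x ≡ 33 (mod 195).


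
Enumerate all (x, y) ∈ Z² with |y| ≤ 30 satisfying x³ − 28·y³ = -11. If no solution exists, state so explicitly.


The equation is x³ - 28y³ = -11. For fixed y, x³ = 28·y³ − 11, so a solution requires the RHS to be a perfect cube.
Strategy: iterate y from -30 to 30, compute RHS = 28·y³ − 11, and check whether it is a (positive or negative) perfect cube.
Check small values of y:
  y = 0: RHS = -11 is not a perfect cube.
  y = 1: RHS = 17 is not a perfect cube.
  y = -1: RHS = -39 is not a perfect cube.
  y = 2: RHS = 213 is not a perfect cube.
  y = -2: RHS = -235 is not a perfect cube.
  y = 3: RHS = 745 is not a perfect cube.
  y = -3: RHS = -767 is not a perfect cube.
Continuing the search up to |y| = 30 finds no solutions either.
No (x, y) in the scanned range satisfies the equation.

No integer solutions with |y| ≤ 30.


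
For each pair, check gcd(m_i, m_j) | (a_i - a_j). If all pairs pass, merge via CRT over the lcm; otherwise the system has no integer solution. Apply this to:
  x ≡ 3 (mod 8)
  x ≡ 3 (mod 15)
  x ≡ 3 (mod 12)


Moduli 8, 15, 12 are not pairwise coprime, so CRT works modulo lcm(m_i) when all pairwise compatibility conditions hold.
Pairwise compatibility: gcd(m_i, m_j) must divide a_i - a_j for every pair.
Merge one congruence at a time:
  Start: x ≡ 3 (mod 8).
  Combine with x ≡ 3 (mod 15): gcd(8, 15) = 1; 3 - 3 = 0, which IS divisible by 1, so compatible.
    Write x = 3 + 8·t and substitute into x ≡ 3 (mod 15): 8·t ≡ 3 − 3 = 0 (mod 15).
    The inverse of 8 mod 15 is 2 (since 8·2 = 16 = 1·15 + 1), so t ≡ 2·0 = 0 ≡ 0 (mod 15).
    Then x = 3 + 8·0 = 3, valid modulo lcm(8, 15) = 120: x ≡ 3 (mod 120).
  Combine with x ≡ 3 (mod 12): gcd(120, 12) = 12; 3 - 3 = 0, which IS divisible by 12, so compatible.
    Write x = 3 + 120·t and substitute into x ≡ 3 (mod 12): 120·t ≡ 3 − 3 = 0 (mod 12).
    Divide the congruence (and modulus) by g = 12: 10·t ≡ 0 (mod 1).
    Modulo 1 every t works; take t = 0.
    Then x = 3 + 120·0 = 3, valid modulo lcm(120, 12) = 120: x ≡ 3 (mod 120).
Verify: 3 mod 8 = 3, 3 mod 15 = 3, 3 mod 12 = 3.

x ≡ 3 (mod 120).
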